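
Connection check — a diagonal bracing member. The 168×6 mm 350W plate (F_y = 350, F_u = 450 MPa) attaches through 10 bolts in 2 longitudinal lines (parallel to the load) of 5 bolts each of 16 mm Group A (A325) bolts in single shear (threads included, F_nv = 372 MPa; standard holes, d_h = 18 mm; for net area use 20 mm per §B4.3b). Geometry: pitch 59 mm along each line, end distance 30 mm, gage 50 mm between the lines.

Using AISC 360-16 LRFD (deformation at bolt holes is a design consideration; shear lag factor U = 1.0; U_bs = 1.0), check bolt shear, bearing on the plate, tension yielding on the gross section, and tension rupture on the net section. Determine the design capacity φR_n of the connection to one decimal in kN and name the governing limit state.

Bolt shear: A_b = π(16)²/4 = 201.06 mm². φR_n = 0.75 × 372 × 201.06 × 10 × 1 = 561.0 kN.
Bearing (6 mm plate, F_u = 450 MPa): end bolts L_c = 30 − 18/2 = 21, R_n = min(1.2×21×6×450, 2.4×16×6×450) = 68.04 kN/bolt; interior L_c = 59 − 18 = 41, R_n = 103.68 kN/bolt. φR_n = 0.75 × (2×68.04 + 8×103.68) = 724.1 kN.
Tension yield (gross): A_g = 168×6 = 1008 mm². φR_n = 0.90 × 350 × 1008 = 317.5 kN.
Tension rupture (net): A_n = (168 − 2×20)×6 = 768 mm² (U = 1.0, A_e = A_n). φR_n = 0.75 × 450 × 768 = 259.2 kN.
Governing: min(561.0, 724.1, 317.5, 259.2) = 259.2 kN → net-section rupture.

259.2 kN (net-section rupture governs)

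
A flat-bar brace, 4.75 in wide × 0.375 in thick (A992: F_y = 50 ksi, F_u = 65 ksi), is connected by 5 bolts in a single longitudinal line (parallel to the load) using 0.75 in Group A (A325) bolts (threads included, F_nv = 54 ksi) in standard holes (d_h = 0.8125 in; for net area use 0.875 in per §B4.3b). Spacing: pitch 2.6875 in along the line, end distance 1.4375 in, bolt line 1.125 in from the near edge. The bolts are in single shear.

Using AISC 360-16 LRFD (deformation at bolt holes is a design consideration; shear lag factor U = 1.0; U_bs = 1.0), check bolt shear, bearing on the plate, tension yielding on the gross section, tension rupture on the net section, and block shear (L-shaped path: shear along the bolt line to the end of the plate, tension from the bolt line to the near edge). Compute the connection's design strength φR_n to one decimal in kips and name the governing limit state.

70.8 kips (net-section rupture governs)

Bolt shear: A_b = π(0.75)²/4 = 0.44179 in². φR_n = 0.75 × 54 × 0.44179 × 5 × 1 = 89.5 kips.
Bearing (0.375 in plate, F_u = 65 ksi): end bolts L_c = 1.4375 − 0.8125/2 = 1.03125, R_n = min(1.2×1.03125×0.375×65, 2.4×0.75×0.375×65) = 30.164 kips/bolt; interior L_c = 2.6875 − 0.8125 = 1.875, R_n = 43.875 kips/bolt. φR_n = 0.75 × (1×30.164 + 4×43.875) = 154.2 kips.
Tension yield (gross): A_g = 4.75×0.375 = 1.7813 in². φR_n = 0.90 × 50 × 1.7813 = 80.2 kips.
Tension rupture (net): A_n = (4.75 − 1×0.875)×0.375 = 1.4531 in² (U = 1.0, A_e = A_n). φR_n = 0.75 × 65 × 1.4531 = 70.8 kips.
Block shear: shear path 1×[1.4375+4×2.6875] = 1×12.1875 in, A_gv = 4.5703, A_nv = 1×(12.1875 − 4.5×0.875)×0.375 = 3.0938 in²; tension to near edge: (1.125 − 0.5×0.875)×0.375 = 0.25781 in². R_n = min(0.6×65×3.0938, 0.6×50×4.5703) + 1.0×65×0.25781 = min(120.66, 137.11) + 16.758 = 137.42 kips. φR_n = 0.75 × 137.42 = 103.1 kips.
Governing: min(89.5, 154.2, 80.2, 70.8, 103.1) = 70.8 kips → net-section rupture.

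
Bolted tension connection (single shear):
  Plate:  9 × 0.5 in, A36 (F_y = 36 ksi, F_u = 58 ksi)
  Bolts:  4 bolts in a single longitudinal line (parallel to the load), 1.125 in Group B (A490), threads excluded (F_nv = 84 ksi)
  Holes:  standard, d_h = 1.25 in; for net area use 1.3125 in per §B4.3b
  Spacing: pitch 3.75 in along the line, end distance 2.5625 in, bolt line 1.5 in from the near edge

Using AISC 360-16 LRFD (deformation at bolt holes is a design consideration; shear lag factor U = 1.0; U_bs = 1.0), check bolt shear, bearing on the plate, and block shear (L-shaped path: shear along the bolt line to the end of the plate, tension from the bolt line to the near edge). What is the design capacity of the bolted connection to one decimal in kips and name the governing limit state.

Bolt shear: A_b = π(1.125)²/4 = 0.99402 in². φR_n = 0.75 × 84 × 0.99402 × 4 × 1 = 250.5 kips.
Bearing (0.5 in plate, F_u = 58 ksi): end bolts L_c = 2.5625 − 1.25/2 = 1.9375, R_n = min(1.2×1.9375×0.5×58, 2.4×1.125×0.5×58) = 67.425 kips/bolt; interior L_c = 3.75 − 1.25 = 2.5, R_n = 78.3 kips/bolt. φR_n = 0.75 × (1×67.425 + 3×78.3) = 226.7 kips.
Block shear: shear path 1×[2.5625+3×3.75] = 1×13.8125 in, A_gv = 6.9063, A_nv = 1×(13.8125 − 3.5×1.3125)×0.5 = 4.6094 in²; tension to near edge: (1.5 − 0.5×1.3125)×0.5 = 0.42188 in². R_n = min(0.6×58×4.6094, 0.6×36×6.9063) + 1.0×58×0.42188 = min(160.41, 149.18) + 24.469 = 173.65 kips. φR_n = 0.75 × 173.65 = 130.2 kips.
Governing: min(250.5, 226.7, 130.2) = 130.2 kips → block shear.

130.2 kips (block shear governs)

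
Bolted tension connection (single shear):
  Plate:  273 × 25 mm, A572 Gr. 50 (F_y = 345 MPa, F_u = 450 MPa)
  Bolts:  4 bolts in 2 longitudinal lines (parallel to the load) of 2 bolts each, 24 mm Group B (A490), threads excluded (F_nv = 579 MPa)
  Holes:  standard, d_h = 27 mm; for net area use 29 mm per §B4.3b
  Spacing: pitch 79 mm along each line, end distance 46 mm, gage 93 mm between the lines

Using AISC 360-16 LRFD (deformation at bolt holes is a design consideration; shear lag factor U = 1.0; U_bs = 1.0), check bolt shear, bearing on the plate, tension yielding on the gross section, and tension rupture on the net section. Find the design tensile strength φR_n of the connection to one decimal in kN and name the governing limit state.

Bolt shear: A_b = π(24)²/4 = 452.39 mm². φR_n = 0.75 × 579 × 452.39 × 4 × 1 = 785.8 kN.
Bearing (25 mm plate, F_u = 450 MPa): end bolts L_c = 46 − 27/2 = 32.5, R_n = min(1.2×32.5×25×450, 2.4×24×25×450) = 438.75 kN/bolt; interior L_c = 79 − 27 = 52, R_n = 648 kN/bolt. φR_n = 0.75 × (2×438.75 + 2×648) = 1630.1 kN.
Tension yield (gross): A_g = 273×25 = 6825 mm². φR_n = 0.90 × 345 × 6825 = 2119.2 kN.
Tension rupture (net): A_n = (273 − 2×29)×25 = 5375 mm² (U = 1.0, A_e = A_n). φR_n = 0.75 × 450 × 5375 = 1814.1 kN.
Governing: min(785.8, 1630.1, 2119.2, 1814.1) = 785.8 kN → bolt shear.

785.8 kN (bolt shear governs)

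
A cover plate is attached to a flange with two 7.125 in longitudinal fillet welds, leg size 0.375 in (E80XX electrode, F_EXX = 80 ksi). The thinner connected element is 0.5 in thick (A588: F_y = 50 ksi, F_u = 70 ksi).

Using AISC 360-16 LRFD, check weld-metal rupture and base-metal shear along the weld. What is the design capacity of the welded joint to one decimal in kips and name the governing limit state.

Weld metal: throat = 0.707×0.375 = 0.26513 in, L = 2×7.125 = 14.25 in. φR_n = 0.75 × 0.6 × 80 × 0.26513 × 14.25 = 136.0 kips.
Base metal shear (0.5 in plate): yield φR_n = 1.0×0.6×50×0.5×14.25 = 213.8 kips; rupture φR_n = 0.75×0.6×70×0.5×14.25 = 224.4 kips; take 213.8 kips (yield).
Governing: min(136.0, 213.8) = 136.0 kips → weld metal.

136.0 kips (weld metal governs)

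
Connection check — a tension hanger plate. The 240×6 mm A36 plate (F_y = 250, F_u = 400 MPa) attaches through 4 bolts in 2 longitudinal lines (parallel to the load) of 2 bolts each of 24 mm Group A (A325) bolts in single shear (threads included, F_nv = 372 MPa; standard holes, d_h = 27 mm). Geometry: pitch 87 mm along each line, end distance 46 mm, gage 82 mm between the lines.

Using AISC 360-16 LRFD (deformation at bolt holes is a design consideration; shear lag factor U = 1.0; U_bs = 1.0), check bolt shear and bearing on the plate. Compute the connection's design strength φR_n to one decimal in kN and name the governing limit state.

Bolt shear: A_b = π(24)²/4 = 452.39 mm². φR_n = 0.75 × 372 × 452.39 × 4 × 1 = 504.9 kN.
Bearing (6 mm plate, F_u = 400 MPa): end bolts L_c = 46 − 27/2 = 32.5, R_n = min(1.2×32.5×6×400, 2.4×24×6×400) = 93.6 kN/bolt; interior L_c = 87 − 27 = 60, R_n = 138.24 kN/bolt. φR_n = 0.75 × (2×93.6 + 2×138.24) = 347.8 kN.
Governing: min(504.9, 347.8) = 347.8 kN → bearing.

347.8 kN (bearing governs)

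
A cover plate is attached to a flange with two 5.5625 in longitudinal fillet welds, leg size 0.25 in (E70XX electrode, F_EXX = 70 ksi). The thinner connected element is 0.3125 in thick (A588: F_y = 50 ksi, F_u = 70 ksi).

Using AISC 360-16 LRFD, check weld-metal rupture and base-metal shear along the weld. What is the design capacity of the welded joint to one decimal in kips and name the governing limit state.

61.9 kips (weld metal governs)

Weld metal: throat = 0.707×0.25 = 0.17675 in, L = 2×5.5625 = 11.125 in. φR_n = 0.75 × 0.6 × 70 × 0.17675 × 11.125 = 61.9 kips.
Base metal shear (0.3125 in plate): yield φR_n = 1.0×0.6×50×0.3125×11.125 = 104.3 kips; rupture φR_n = 0.75×0.6×70×0.3125×11.125 = 109.5 kips; take 104.3 kips (yield).
Governing: min(61.9, 104.3) = 61.9 kips → weld metal.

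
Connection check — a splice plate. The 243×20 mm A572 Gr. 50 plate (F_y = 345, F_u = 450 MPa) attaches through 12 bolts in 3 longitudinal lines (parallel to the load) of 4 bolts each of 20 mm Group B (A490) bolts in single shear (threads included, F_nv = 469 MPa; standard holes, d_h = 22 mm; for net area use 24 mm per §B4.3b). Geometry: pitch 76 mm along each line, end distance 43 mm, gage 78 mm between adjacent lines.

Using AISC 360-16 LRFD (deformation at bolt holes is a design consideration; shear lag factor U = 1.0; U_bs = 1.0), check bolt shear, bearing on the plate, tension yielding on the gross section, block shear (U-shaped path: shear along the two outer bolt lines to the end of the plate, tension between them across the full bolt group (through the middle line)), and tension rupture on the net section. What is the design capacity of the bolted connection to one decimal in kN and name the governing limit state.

Bolt shear: A_b = π(20)²/4 = 314.16 mm². φR_n = 0.75 × 469 × 314.16 × 12 × 1 = 1326.1 kN.
Bearing (20 mm plate, F_u = 450 MPa): end bolts L_c = 43 − 22/2 = 32, R_n = min(1.2×32×20×450, 2.4×20×20×450) = 345.6 kN/bolt; interior L_c = 76 − 22 = 54, R_n = 432 kN/bolt. φR_n = 0.75 × (3×345.6 + 9×432) = 3693.6 kN.
Tension yield (gross): A_g = 243×20 = 4860 mm². φR_n = 0.90 × 345 × 4860 = 1509.0 kN.
Block shear: shear path 2×[43+3×76] = 2×271 mm, A_gv = 10840, A_nv = 2×(271 − 3.5×24)×20 = 7480 mm²; tension across gage: (156 − 2×24)×20 = 2160 mm². R_n = min(0.6×450×7480, 0.6×345×10840) + 1.0×450×2160 = min(2019.6, 2243.9) + 972 = 2991.6 kN. φR_n = 0.75 × 2991.6 = 2243.7 kN.
Tension rupture (net): A_n = (243 − 3×24)×20 = 3420 mm² (U = 1.0, A_e = A_n). φR_n = 0.75 × 450 × 3420 = 1154.3 kN.
Governing: min(1326.1, 3693.6, 1509.0, 2243.7, 1154.3) = 1154.3 kN → net-section rupture.

1154.3 kN (net-section rupture governs)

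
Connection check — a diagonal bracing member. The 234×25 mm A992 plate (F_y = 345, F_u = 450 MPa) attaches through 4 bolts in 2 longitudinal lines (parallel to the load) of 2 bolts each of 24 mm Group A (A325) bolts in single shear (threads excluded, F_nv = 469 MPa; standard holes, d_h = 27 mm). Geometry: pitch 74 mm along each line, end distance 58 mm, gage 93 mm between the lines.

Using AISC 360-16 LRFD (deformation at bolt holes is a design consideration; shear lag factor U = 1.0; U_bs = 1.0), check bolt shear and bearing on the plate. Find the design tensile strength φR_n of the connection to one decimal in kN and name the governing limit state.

636.5 kN (bolt shear governs)

Bolt shear: A_b = π(24)²/4 = 452.39 mm². φR_n = 0.75 × 469 × 452.39 × 4 × 1 = 636.5 kN.
Bearing (25 mm plate, F_u = 450 MPa): end bolts L_c = 58 − 27/2 = 44.5, R_n = min(1.2×44.5×25×450, 2.4×24×25×450) = 600.75 kN/bolt; interior L_c = 74 − 27 = 47, R_n = 634.5 kN/bolt. φR_n = 0.75 × (2×600.75 + 2×634.5) = 1852.9 kN.
Governing: min(636.5, 1852.9) = 636.5 kN → bolt shear.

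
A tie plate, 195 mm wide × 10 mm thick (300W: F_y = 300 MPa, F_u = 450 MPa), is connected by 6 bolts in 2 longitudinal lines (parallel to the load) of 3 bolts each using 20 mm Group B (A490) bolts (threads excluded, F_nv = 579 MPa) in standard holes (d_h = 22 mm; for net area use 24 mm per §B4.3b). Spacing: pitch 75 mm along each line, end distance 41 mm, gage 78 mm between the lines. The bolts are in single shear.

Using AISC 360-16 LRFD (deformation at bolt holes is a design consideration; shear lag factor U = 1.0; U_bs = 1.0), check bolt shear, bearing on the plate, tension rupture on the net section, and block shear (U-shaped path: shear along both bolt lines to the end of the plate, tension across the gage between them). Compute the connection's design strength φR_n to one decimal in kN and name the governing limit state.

Bolt shear: A_b = π(20)²/4 = 314.16 mm². φR_n = 0.75 × 579 × 314.16 × 6 × 1 = 818.5 kN.
Bearing (10 mm plate, F_u = 450 MPa): end bolts L_c = 41 − 22/2 = 30, R_n = min(1.2×30×10×450, 2.4×20×10×450) = 162 kN/bolt; interior L_c = 75 − 22 = 53, R_n = 216 kN/bolt. φR_n = 0.75 × (2×162 + 4×216) = 891.0 kN.
Tension rupture (net): A_n = (195 − 2×24)×10 = 1470 mm² (U = 1.0, A_e = A_n). φR_n = 0.75 × 450 × 1470 = 496.1 kN.
Block shear: shear path 2×[41+2×75] = 2×191 mm, A_gv = 3820, A_nv = 2×(191 − 2.5×24)×10 = 2620 mm²; tension across gage: (78 − 1×24)×10 = 540 mm². R_n = min(0.6×450×2620, 0.6×300×3820) + 1.0×450×540 = min(707.4, 687.6) + 243 = 930.6 kN. φR_n = 0.75 × 930.6 = 698.0 kN.
Governing: min(818.5, 891.0, 496.1, 698.0) = 496.1 kN → net-section rupture.

496.1 kN (net-section rupture governs)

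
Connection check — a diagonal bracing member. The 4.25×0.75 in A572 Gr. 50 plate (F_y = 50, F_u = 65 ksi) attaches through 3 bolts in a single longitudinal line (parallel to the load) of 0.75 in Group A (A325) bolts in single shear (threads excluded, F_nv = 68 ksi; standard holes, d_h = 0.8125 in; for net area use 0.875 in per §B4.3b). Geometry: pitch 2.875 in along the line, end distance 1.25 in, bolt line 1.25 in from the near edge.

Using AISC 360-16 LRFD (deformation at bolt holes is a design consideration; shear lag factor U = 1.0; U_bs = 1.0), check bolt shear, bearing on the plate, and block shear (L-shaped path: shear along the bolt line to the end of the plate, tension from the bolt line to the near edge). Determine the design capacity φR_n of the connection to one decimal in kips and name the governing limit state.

67.6 kips (bolt shear governs)

Bolt shear: A_b = π(0.75)²/4 = 0.44179 in². φR_n = 0.75 × 68 × 0.44179 × 3 × 1 = 67.6 kips.
Bearing (0.75 in plate, F_u = 65 ksi): end bolts L_c = 1.25 − 0.8125/2 = 0.84375, R_n = min(1.2×0.84375×0.75×65, 2.4×0.75×0.75×65) = 49.359 kips/bolt; interior L_c = 2.875 − 0.8125 = 2.0625, R_n = 87.75 kips/bolt. φR_n = 0.75 × (1×49.359 + 2×87.75) = 168.6 kips.
Block shear: shear path 1×[1.25+2×2.875] = 1×7 in, A_gv = 5.25, A_nv = 1×(7 − 2.5×0.875)×0.75 = 3.6094 in²; tension to near edge: (1.25 − 0.5×0.875)×0.75 = 0.60938 in². R_n = min(0.6×65×3.6094, 0.6×50×5.25) + 1.0×65×0.60938 = min(140.77, 157.5) + 39.61 = 180.38 kips. φR_n = 0.75 × 180.38 = 135.3 kips.
Governing: min(67.6, 168.6, 135.3) = 67.6 kips → bolt shear.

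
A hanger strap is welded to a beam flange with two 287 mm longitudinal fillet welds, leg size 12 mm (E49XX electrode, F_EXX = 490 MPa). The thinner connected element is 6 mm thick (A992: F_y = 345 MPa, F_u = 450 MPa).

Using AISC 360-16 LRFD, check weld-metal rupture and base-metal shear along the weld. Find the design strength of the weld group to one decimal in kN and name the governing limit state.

697.4 kN (base-metal shear governs)

Weld metal: throat = 0.707×12 = 8.484 mm, L = 2×287 = 574 mm. φR_n = 0.75 × 0.6 × 490 × 8.484 × 574 = 1073.8 kN.
Base metal shear (6 mm plate): yield φR_n = 1.0×0.6×345×6×574 = 712.9 kN; rupture φR_n = 0.75×0.6×450×6×574 = 697.4 kN; take 697.4 kN (rupture).
Governing: min(1073.8, 697.4) = 697.4 kN → base-metal shear.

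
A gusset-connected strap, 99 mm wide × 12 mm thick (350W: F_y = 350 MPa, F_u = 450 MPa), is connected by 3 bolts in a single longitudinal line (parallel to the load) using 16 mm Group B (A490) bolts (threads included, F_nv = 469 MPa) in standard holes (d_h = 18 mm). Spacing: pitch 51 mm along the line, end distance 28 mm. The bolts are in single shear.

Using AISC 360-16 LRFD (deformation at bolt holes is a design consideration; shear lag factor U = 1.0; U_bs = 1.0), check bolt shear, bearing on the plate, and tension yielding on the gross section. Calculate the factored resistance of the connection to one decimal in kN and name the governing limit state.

212.2 kN (bolt shear governs)

Bolt shear: A_b = π(16)²/4 = 201.06 mm². φR_n = 0.75 × 469 × 201.06 × 3 × 1 = 212.2 kN.
Bearing (12 mm plate, F_u = 450 MPa): end bolts L_c = 28 − 18/2 = 19, R_n = min(1.2×19×12×450, 2.4×16×12×450) = 123.12 kN/bolt; interior L_c = 51 − 18 = 33, R_n = 207.36 kN/bolt. φR_n = 0.75 × (1×123.12 + 2×207.36) = 403.4 kN.
Tension yield (gross): A_g = 99×12 = 1188 mm². φR_n = 0.90 × 350 × 1188 = 374.2 kN.
Governing: min(212.2, 403.4, 374.2) = 212.2 kN → bolt shear.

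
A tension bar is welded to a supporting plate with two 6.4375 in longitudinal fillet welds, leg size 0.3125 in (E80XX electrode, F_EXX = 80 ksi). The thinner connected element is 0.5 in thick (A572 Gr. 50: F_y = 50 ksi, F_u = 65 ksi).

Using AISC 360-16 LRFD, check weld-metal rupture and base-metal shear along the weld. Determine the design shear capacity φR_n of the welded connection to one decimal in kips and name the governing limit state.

102.4 kips (weld metal governs)

Weld metal: throat = 0.707×0.3125 = 0.22094 in, L = 2×6.4375 = 12.875 in. φR_n = 0.75 × 0.6 × 80 × 0.22094 × 12.875 = 102.4 kips.
Base metal shear (0.5 in plate): yield φR_n = 1.0×0.6×50×0.5×12.875 = 193.1 kips; rupture φR_n = 0.75×0.6×65×0.5×12.875 = 188.3 kips; take 188.3 kips (rupture).
Governing: min(102.4, 188.3) = 102.4 kips → weld metal.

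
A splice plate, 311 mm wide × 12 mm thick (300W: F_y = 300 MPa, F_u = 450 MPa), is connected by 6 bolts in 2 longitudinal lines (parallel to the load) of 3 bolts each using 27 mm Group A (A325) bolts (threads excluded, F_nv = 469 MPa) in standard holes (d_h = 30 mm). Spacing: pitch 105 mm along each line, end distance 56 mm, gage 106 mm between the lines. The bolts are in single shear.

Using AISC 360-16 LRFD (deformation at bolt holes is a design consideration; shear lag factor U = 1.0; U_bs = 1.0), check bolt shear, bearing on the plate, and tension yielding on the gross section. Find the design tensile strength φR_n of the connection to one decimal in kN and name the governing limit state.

1007.6 kN (gross-section yield governs)

Bolt shear: A_b = π(27)²/4 = 572.56 mm². φR_n = 0.75 × 469 × 572.56 × 6 × 1 = 1208.4 kN.
Bearing (12 mm plate, F_u = 450 MPa): end bolts L_c = 56 − 30/2 = 41, R_n = min(1.2×41×12×450, 2.4×27×12×450) = 265.68 kN/bolt; interior L_c = 105 − 30 = 75, R_n = 349.92 kN/bolt. φR_n = 0.75 × (2×265.68 + 4×349.92) = 1448.3 kN.
Tension yield (gross): A_g = 311×12 = 3732 mm². φR_n = 0.90 × 300 × 3732 = 1007.6 kN.
Governing: min(1208.4, 1448.3, 1007.6) = 1007.6 kN → gross-section yield.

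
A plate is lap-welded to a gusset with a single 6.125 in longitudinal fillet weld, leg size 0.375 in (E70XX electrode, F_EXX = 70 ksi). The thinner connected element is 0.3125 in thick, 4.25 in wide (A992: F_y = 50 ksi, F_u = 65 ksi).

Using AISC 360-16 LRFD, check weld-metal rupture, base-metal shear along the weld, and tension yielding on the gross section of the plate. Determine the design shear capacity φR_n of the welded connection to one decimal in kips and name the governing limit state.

51.2 kips (weld metal governs)

Weld metal: throat = 0.707×0.375 = 0.26513 in, L = 6.125 in. φR_n = 0.75 × 0.6 × 70 × 0.26513 × 6.125 = 51.2 kips.
Base metal shear (0.3125 in plate): yield φR_n = 1.0×0.6×50×0.3125×6.125 = 57.4 kips; rupture φR_n = 0.75×0.6×65×0.3125×6.125 = 56.0 kips; take 56.0 kips (rupture).
Tension yield (gross): A_g = 4.25×0.3125 = 1.3281 in². φR_n = 0.90 × 50 × 1.3281 = 59.8 kips.
Governing: min(51.2, 56.0, 59.8) = 51.2 kips → weld metal.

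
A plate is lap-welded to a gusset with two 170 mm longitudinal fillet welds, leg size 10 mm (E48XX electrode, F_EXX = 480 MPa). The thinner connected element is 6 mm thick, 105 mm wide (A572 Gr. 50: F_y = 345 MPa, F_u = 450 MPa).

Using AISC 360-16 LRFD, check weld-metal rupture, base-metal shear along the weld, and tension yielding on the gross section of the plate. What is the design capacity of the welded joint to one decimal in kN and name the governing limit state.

195.6 kN (gross-section yield governs)

Weld metal: throat = 0.707×10 = 7.07 mm, L = 2×170 = 340 mm. φR_n = 0.75 × 0.6 × 480 × 7.07 × 340 = 519.2 kN.
Base metal shear (6 mm plate): yield φR_n = 1.0×0.6×345×6×340 = 422.3 kN; rupture φR_n = 0.75×0.6×450×6×340 = 413.1 kN; take 413.1 kN (rupture).
Tension yield (gross): A_g = 105×6 = 630 mm². φR_n = 0.90 × 345 × 630 = 195.6 kN.
Governing: min(519.2, 413.1, 195.6) = 195.6 kN → gross-section yield.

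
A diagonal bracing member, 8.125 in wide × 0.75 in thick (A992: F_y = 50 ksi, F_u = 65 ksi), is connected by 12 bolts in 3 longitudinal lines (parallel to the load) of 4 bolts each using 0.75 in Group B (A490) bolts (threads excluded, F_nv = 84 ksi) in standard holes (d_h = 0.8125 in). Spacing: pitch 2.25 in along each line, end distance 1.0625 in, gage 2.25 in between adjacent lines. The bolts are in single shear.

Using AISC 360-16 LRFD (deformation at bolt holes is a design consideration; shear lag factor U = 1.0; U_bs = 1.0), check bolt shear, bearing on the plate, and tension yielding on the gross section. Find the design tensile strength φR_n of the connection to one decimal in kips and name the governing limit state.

Bolt shear: A_b = π(0.75)²/4 = 0.44179 in². φR_n = 0.75 × 84 × 0.44179 × 12 × 1 = 334.0 kips.
Bearing (0.75 in plate, F_u = 65 ksi): end bolts L_c = 1.0625 − 0.8125/2 = 0.65625, R_n = min(1.2×0.65625×0.75×65, 2.4×0.75×0.75×65) = 38.391 kips/bolt; interior L_c = 2.25 − 0.8125 = 1.4375, R_n = 84.094 kips/bolt. φR_n = 0.75 × (3×38.391 + 9×84.094) = 654.0 kips.
Tension yield (gross): A_g = 8.125×0.75 = 6.0938 in². φR_n = 0.90 × 50 × 6.0938 = 274.2 kips.
Governing: min(334.0, 654.0, 274.2) = 274.2 kips → gross-section yield.

274.2 kips (gross-section yield governs)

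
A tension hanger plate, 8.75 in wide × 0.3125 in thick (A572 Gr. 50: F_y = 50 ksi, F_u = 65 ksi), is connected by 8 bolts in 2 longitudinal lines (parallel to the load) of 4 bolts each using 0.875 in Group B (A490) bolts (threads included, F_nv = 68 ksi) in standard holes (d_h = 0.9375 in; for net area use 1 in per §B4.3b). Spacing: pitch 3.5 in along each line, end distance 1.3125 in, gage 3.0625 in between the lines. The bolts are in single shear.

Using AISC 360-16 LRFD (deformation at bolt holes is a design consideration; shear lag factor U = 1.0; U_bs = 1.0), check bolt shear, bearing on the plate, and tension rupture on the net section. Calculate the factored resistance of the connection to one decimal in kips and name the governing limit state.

102.8 kips (net-section rupture governs)

Bolt shear: A_b = π(0.875)²/4 = 0.60132 in². φR_n = 0.75 × 68 × 0.60132 × 8 × 1 = 245.3 kips.
Bearing (0.3125 in plate, F_u = 65 ksi): end bolts L_c = 1.3125 − 0.9375/2 = 0.84375, R_n = min(1.2×0.84375×0.3125×65, 2.4×0.875×0.3125×65) = 20.566 kips/bolt; interior L_c = 3.5 − 0.9375 = 2.5625, R_n = 42.656 kips/bolt. φR_n = 0.75 × (2×20.566 + 6×42.656) = 222.8 kips.
Tension rupture (net): A_n = (8.75 − 2×1)×0.3125 = 2.1094 in² (U = 1.0, A_e = A_n). φR_n = 0.75 × 65 × 2.1094 = 102.8 kips.
Governing: min(245.3, 222.8, 102.8) = 102.8 kips → net-section rupture.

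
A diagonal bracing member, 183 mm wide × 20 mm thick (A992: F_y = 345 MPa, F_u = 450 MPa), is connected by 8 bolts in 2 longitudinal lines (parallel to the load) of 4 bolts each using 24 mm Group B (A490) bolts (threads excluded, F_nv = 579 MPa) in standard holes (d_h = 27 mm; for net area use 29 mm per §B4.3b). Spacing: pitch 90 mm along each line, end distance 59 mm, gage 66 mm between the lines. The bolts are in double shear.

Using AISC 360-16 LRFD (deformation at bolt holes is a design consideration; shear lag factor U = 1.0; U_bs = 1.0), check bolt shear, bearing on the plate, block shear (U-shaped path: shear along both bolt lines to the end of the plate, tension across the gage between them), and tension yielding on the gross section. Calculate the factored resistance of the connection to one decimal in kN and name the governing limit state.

1136.4 kN (gross-section yield governs)

Bolt shear: A_b = π(24)²/4 = 452.39 mm². φR_n = 0.75 × 579 × 452.39 × 8 × 2 = 3143.2 kN.
Bearing (20 mm plate, F_u = 450 MPa): end bolts L_c = 59 − 27/2 = 45.5, R_n = min(1.2×45.5×20×450, 2.4×24×20×450) = 491.4 kN/bolt; interior L_c = 90 − 27 = 63, R_n = 518.4 kN/bolt. φR_n = 0.75 × (2×491.4 + 6×518.4) = 3069.9 kN.
Block shear: shear path 2×[59+3×90] = 2×329 mm, A_gv = 13160, A_nv = 2×(329 − 3.5×29)×20 = 9100 mm²; tension across gage: (66 − 1×29)×20 = 740 mm². R_n = min(0.6×450×9100, 0.6×345×13160) + 1.0×450×740 = min(2457, 2724.1) + 333 = 2790 kN. φR_n = 0.75 × 2790 = 2092.5 kN.
Tension yield (gross): A_g = 183×20 = 3660 mm². φR_n = 0.90 × 345 × 3660 = 1136.4 kN.
Governing: min(3143.2, 3069.9, 2092.5, 1136.4) = 1136.4 kN → gross-section yield.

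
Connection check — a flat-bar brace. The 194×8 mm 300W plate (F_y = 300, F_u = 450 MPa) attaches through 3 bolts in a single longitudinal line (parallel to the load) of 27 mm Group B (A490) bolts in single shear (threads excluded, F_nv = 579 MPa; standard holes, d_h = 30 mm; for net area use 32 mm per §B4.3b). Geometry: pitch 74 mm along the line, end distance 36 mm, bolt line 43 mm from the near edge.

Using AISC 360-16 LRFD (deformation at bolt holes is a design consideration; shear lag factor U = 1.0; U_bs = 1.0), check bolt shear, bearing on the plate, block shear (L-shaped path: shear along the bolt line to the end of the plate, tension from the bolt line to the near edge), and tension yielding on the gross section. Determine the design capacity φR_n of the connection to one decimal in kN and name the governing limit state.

Bolt shear: A_b = π(27)²/4 = 572.56 mm². φR_n = 0.75 × 579 × 572.56 × 3 × 1 = 745.9 kN.
Bearing (8 mm plate, F_u = 450 MPa): end bolts L_c = 36 − 30/2 = 21, R_n = min(1.2×21×8×450, 2.4×27×8×450) = 90.72 kN/bolt; interior L_c = 74 − 30 = 44, R_n = 190.08 kN/bolt. φR_n = 0.75 × (1×90.72 + 2×190.08) = 353.2 kN.
Block shear: shear path 1×[36+2×74] = 1×184 mm, A_gv = 1472, A_nv = 1×(184 − 2.5×32)×8 = 832 mm²; tension to near edge: (43 − 0.5×32)×8 = 216 mm². R_n = min(0.6×450×832, 0.6×300×1472) + 1.0×450×216 = min(224.64, 264.96) + 97.2 = 321.84 kN. φR_n = 0.75 × 321.84 = 241.4 kN.
Tension yield (gross): A_g = 194×8 = 1552 mm². φR_n = 0.90 × 300 × 1552 = 419.0 kN.
Governing: min(745.9, 353.2, 241.4, 419.0) = 241.4 kN → block shear.

241.4 kN (block shear governs)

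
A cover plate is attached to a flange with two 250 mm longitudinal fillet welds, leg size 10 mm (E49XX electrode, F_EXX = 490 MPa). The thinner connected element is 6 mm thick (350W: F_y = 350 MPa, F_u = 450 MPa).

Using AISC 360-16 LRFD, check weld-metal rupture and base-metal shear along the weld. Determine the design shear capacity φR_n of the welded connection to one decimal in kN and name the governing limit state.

Weld metal: throat = 0.707×10 = 7.07 mm, L = 2×250 = 500 mm. φR_n = 0.75 × 0.6 × 490 × 7.07 × 500 = 779.5 kN.
Base metal shear (6 mm plate): yield φR_n = 1.0×0.6×350×6×500 = 630.0 kN; rupture φR_n = 0.75×0.6×450×6×500 = 607.5 kN; take 607.5 kN (rupture).
Governing: min(779.5, 607.5) = 607.5 kN → base-metal shear.

607.5 kN (base-metal shear governs)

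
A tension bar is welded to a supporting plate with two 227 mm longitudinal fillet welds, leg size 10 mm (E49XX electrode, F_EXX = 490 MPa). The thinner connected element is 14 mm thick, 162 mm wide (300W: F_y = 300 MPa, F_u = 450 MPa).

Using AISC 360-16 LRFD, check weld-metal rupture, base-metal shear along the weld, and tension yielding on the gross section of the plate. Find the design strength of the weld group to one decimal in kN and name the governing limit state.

612.4 kN (gross-section yield governs)

Weld metal: throat = 0.707×10 = 7.07 mm, L = 2×227 = 454 mm. φR_n = 0.75 × 0.6 × 490 × 7.07 × 454 = 707.8 kN.
Base metal shear (14 mm plate): yield φR_n = 1.0×0.6×300×14×454 = 1144.1 kN; rupture φR_n = 0.75×0.6×450×14×454 = 1287.1 kN; take 1144.1 kN (yield).
Tension yield (gross): A_g = 162×14 = 2268 mm². φR_n = 0.90 × 300 × 2268 = 612.4 kN.
Governing: min(707.8, 1144.1, 612.4) = 612.4 kN → gross-section yield.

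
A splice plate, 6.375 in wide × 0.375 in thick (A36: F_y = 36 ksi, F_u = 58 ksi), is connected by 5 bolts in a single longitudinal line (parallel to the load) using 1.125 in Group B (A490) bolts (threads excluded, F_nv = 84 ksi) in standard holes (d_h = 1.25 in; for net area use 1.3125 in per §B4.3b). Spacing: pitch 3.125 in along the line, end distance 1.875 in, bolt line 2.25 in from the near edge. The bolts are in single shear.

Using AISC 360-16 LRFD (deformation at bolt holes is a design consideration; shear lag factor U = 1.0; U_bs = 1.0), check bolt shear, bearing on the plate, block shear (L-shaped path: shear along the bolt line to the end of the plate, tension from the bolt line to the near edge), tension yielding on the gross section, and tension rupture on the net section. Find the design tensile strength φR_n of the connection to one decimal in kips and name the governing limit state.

Bolt shear: A_b = π(1.125)²/4 = 0.99402 in². φR_n = 0.75 × 84 × 0.99402 × 5 × 1 = 313.1 kips.
Bearing (0.375 in plate, F_u = 58 ksi): end bolts L_c = 1.875 − 1.25/2 = 1.25, R_n = min(1.2×1.25×0.375×58, 2.4×1.125×0.375×58) = 32.625 kips/bolt; interior L_c = 3.125 − 1.25 = 1.875, R_n = 48.938 kips/bolt. φR_n = 0.75 × (1×32.625 + 4×48.938) = 171.3 kips.
Block shear: shear path 1×[1.875+4×3.125] = 1×14.375 in, A_gv = 5.3906, A_nv = 1×(14.375 − 4.5×1.3125)×0.375 = 3.1758 in²; tension to near edge: (2.25 − 0.5×1.3125)×0.375 = 0.59766 in². R_n = min(0.6×58×3.1758, 0.6×36×5.3906) + 1.0×58×0.59766 = min(110.52, 116.44) + 34.664 = 145.18 kips. φR_n = 0.75 × 145.18 = 108.9 kips.
Tension yield (gross): A_g = 6.375×0.375 = 2.3906 in². φR_n = 0.90 × 36 × 2.3906 = 77.5 kips.
Tension rupture (net): A_n = (6.375 − 1×1.3125)×0.375 = 1.8984 in² (U = 1.0, A_e = A_n). φR_n = 0.75 × 58 × 1.8984 = 82.6 kips.
Governing: min(313.1, 171.3, 108.9, 77.5, 82.6) = 77.5 kips → gross-section yield.

77.5 kips (gross-section yield governs)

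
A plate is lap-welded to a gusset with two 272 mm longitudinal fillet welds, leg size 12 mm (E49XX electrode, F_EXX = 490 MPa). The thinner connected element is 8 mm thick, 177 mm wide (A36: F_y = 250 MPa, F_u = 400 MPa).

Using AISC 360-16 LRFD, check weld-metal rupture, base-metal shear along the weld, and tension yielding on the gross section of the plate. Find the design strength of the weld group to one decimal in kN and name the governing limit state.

318.6 kN (gross-section yield governs)

Weld metal: throat = 0.707×12 = 8.484 mm, L = 2×272 = 544 mm. φR_n = 0.75 × 0.6 × 490 × 8.484 × 544 = 1017.7 kN.
Base metal shear (8 mm plate): yield φR_n = 1.0×0.6×250×8×544 = 652.8 kN; rupture φR_n = 0.75×0.6×400×8×544 = 783.4 kN; take 652.8 kN (yield).
Tension yield (gross): A_g = 177×8 = 1416 mm². φR_n = 0.90 × 250 × 1416 = 318.6 kN.
Governing: min(1017.7, 652.8, 318.6) = 318.6 kN → gross-section yield.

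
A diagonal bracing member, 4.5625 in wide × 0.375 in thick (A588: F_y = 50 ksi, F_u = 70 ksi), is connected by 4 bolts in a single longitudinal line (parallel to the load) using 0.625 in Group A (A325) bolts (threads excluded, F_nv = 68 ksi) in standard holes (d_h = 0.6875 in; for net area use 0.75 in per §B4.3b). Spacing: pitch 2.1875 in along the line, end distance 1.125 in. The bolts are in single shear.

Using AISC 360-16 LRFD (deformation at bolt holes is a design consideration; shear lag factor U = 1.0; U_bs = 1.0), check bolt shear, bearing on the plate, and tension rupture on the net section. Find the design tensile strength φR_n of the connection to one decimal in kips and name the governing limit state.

62.6 kips (bolt shear governs)

Bolt shear: A_b = π(0.625)²/4 = 0.3068 in². φR_n = 0.75 × 68 × 0.3068 × 4 × 1 = 62.6 kips.
Bearing (0.375 in plate, F_u = 70 ksi): end bolts L_c = 1.125 − 0.6875/2 = 0.78125, R_n = min(1.2×0.78125×0.375×70, 2.4×0.625×0.375×70) = 24.609 kips/bolt; interior L_c = 2.1875 − 0.6875 = 1.5, R_n = 39.375 kips/bolt. φR_n = 0.75 × (1×24.609 + 3×39.375) = 107.1 kips.
Tension rupture (net): A_n = (4.5625 − 1×0.75)×0.375 = 1.4297 in² (U = 1.0, A_e = A_n). φR_n = 0.75 × 70 × 1.4297 = 75.1 kips.
Governing: min(62.6, 107.1, 75.1) = 62.6 kips → bolt shear.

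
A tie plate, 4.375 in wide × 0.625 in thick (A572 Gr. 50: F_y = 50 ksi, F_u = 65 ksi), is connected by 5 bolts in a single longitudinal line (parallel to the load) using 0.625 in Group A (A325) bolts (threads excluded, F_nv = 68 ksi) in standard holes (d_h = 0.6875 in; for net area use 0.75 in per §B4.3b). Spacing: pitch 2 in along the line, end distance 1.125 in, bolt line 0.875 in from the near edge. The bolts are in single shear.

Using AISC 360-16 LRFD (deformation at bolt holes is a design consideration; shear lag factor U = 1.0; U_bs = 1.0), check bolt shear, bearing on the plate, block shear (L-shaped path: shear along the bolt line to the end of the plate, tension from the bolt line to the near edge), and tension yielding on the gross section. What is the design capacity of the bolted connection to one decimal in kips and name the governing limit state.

Bolt shear: A_b = π(0.625)²/4 = 0.3068 in². φR_n = 0.75 × 68 × 0.3068 × 5 × 1 = 78.2 kips.
Bearing (0.625 in plate, F_u = 65 ksi): end bolts L_c = 1.125 − 0.6875/2 = 0.78125, R_n = min(1.2×0.78125×0.625×65, 2.4×0.625×0.625×65) = 38.086 kips/bolt; interior L_c = 2 − 0.6875 = 1.3125, R_n = 60.938 kips/bolt. φR_n = 0.75 × (1×38.086 + 4×60.938) = 211.4 kips.
Block shear: shear path 1×[1.125+4×2] = 1×9.125 in, A_gv = 5.7031, A_nv = 1×(9.125 − 4.5×0.75)×0.625 = 3.5938 in²; tension to near edge: (0.875 − 0.5×0.75)×0.625 = 0.3125 in². R_n = min(0.6×65×3.5938, 0.6×50×5.7031) + 1.0×65×0.3125 = min(140.16, 171.09) + 20.313 = 160.47 kips. φR_n = 0.75 × 160.47 = 120.4 kips.
Tension yield (gross): A_g = 4.375×0.625 = 2.7344 in². φR_n = 0.90 × 50 × 2.7344 = 123.0 kips.
Governing: min(78.2, 211.4, 120.4, 123.0) = 78.2 kips → bolt shear.

78.2 kips (bolt shear governs)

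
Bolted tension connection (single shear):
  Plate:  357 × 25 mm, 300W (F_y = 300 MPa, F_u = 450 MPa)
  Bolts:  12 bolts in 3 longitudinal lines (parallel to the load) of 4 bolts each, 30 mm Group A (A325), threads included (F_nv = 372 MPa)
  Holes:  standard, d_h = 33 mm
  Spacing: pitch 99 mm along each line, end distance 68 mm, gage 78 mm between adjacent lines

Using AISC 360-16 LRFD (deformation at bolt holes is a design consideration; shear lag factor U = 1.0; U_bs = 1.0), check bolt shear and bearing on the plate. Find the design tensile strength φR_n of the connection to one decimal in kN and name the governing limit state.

Bolt shear: A_b = π(30)²/4 = 706.86 mm². φR_n = 0.75 × 372 × 706.86 × 12 × 1 = 2366.6 kN.
Bearing (25 mm plate, F_u = 450 MPa): end bolts L_c = 68 − 33/2 = 51.5, R_n = min(1.2×51.5×25×450, 2.4×30×25×450) = 695.25 kN/bolt; interior L_c = 99 − 33 = 66, R_n = 810 kN/bolt. φR_n = 0.75 × (3×695.25 + 9×810) = 7031.8 kN.
Governing: min(2366.6, 7031.8) = 2366.6 kN → bolt shear.

2366.6 kN (bolt shear governs)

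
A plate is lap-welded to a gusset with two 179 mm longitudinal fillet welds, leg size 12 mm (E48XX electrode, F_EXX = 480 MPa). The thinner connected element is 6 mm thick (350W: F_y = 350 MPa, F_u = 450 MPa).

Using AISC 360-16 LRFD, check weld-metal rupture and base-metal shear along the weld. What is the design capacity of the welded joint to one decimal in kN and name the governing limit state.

Weld metal: throat = 0.707×12 = 8.484 mm, L = 2×179 = 358 mm. φR_n = 0.75 × 0.6 × 480 × 8.484 × 358 = 656.1 kN.
Base metal shear (6 mm plate): yield φR_n = 1.0×0.6×350×6×358 = 451.1 kN; rupture φR_n = 0.75×0.6×450×6×358 = 435.0 kN; take 435.0 kN (rupture).
Governing: min(656.1, 435.0) = 435.0 kN → base-metal shear.

435.0 kN (base-metal shear governs)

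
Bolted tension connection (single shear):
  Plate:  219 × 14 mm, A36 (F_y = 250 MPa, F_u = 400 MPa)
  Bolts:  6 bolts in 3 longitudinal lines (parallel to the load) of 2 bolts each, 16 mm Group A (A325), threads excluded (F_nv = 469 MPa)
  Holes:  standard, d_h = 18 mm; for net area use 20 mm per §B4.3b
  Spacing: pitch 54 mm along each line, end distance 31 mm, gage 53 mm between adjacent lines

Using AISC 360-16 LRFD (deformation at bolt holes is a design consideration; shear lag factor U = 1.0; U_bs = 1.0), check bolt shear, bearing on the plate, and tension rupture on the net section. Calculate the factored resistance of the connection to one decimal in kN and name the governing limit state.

Bolt shear: A_b = π(16)²/4 = 201.06 mm². φR_n = 0.75 × 469 × 201.06 × 6 × 1 = 424.3 kN.
Bearing (14 mm plate, F_u = 400 MPa): end bolts L_c = 31 − 18/2 = 22, R_n = min(1.2×22×14×400, 2.4×16×14×400) = 147.84 kN/bolt; interior L_c = 54 − 18 = 36, R_n = 215.04 kN/bolt. φR_n = 0.75 × (3×147.84 + 3×215.04) = 816.5 kN.
Tension rupture (net): A_n = (219 − 3×20)×14 = 2226 mm² (U = 1.0, A_e = A_n). φR_n = 0.75 × 400 × 2226 = 667.8 kN.
Governing: min(424.3, 816.5, 667.8) = 424.3 kN → bolt shear.

424.3 kN (bolt shear governs)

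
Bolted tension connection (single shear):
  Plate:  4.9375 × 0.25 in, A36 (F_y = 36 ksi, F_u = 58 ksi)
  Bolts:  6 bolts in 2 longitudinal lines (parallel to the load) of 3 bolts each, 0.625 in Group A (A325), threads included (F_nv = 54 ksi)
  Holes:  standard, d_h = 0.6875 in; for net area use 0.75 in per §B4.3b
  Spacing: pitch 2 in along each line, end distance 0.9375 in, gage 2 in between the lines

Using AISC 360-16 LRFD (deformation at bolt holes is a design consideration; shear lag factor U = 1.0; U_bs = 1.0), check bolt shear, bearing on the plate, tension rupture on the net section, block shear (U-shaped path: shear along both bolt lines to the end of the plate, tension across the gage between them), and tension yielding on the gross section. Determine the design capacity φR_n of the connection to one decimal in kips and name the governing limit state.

37.4 kips (net-section rupture governs)

Bolt shear: A_b = π(0.625)²/4 = 0.3068 in². φR_n = 0.75 × 54 × 0.3068 × 6 × 1 = 74.6 kips.
Bearing (0.25 in plate, F_u = 58 ksi): end bolts L_c = 0.9375 − 0.6875/2 = 0.59375, R_n = min(1.2×0.59375×0.25×58, 2.4×0.625×0.25×58) = 10.331 kips/bolt; interior L_c = 2 − 0.6875 = 1.3125, R_n = 21.75 kips/bolt. φR_n = 0.75 × (2×10.331 + 4×21.75) = 80.7 kips.
Tension rupture (net): A_n = (4.9375 − 2×0.75)×0.25 = 0.85938 in² (U = 1.0, A_e = A_n). φR_n = 0.75 × 58 × 0.85938 = 37.4 kips.
Block shear: shear path 2×[0.9375+2×2] = 2×4.9375 in, A_gv = 2.4688, A_nv = 2×(4.9375 − 2.5×0.75)×0.25 = 1.5313 in²; tension across gage: (2 − 1×0.75)×0.25 = 0.3125 in². R_n = min(0.6×58×1.5313, 0.6×36×2.4688) + 1.0×58×0.3125 = min(53.289, 53.326) + 18.125 = 71.414 kips. φR_n = 0.75 × 71.414 = 53.6 kips.
Tension yield (gross): A_g = 4.9375×0.25 = 1.2344 in². φR_n = 0.90 × 36 × 1.2344 = 40.0 kips.
Governing: min(74.6, 80.7, 37.4, 53.6, 40.0) = 37.4 kips → net-section rupture.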